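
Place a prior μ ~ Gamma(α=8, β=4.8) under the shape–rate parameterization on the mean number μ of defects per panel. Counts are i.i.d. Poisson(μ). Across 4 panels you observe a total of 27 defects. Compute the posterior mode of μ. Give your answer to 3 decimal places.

μ̂_MAP = 3.864

Σxᵢ = 27, n = 4.
Posterior ∝ μ^7e^(−4.8μ) · μ^27e^(−4μ) = μ^34e^(−8.8μ), i.e. Gamma(shape=35, rate=8.8).
The mode of a Gamma(a, b) with a ≥ 1 (shape–rate) is (a−1)/b = 34/8.8 ≈ 3.864.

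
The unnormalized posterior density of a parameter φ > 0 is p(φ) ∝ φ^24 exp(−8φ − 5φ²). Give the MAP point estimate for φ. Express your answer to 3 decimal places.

ℓ'(φ) = 24/φ − 8 − 10φ. Setting this to zero and multiplying by φ: 10φ² + 8φ − 24 = 0.
φ = (−8 + √(8² + 4·10·24)) / (2·10) = (−8 + √1024) / 20 = (−8 + 32)/20 = 6/5.
ℓ''(φ) = −24/φ² − 10 < 0, confirming a maximum.

φ̂_MAP = 1.200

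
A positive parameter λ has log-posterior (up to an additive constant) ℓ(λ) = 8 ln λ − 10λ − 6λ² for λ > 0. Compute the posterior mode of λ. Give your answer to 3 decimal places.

λ̂_MAP = 0.500

ℓ'(λ) = 8/λ − 10 − 12λ. Setting this to zero and multiplying by λ: 12λ² + 10λ − 8 = 0.
λ = (−10 + √(10² + 4·12·8)) / (2·12) = (−10 + √484) / 24 = (−10 + 22)/24 = 1/2.
ℓ''(λ) = −8/λ² − 12 < 0, confirming a maximum.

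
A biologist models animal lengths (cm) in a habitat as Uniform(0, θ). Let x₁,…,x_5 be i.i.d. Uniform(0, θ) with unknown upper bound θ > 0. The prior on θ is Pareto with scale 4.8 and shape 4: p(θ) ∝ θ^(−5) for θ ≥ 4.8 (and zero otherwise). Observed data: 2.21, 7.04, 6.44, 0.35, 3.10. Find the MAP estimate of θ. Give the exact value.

θ̂_MAP = 7.04

The Uniform(0, θ) likelihood is θ^(−n) for θ ≥ max(xᵢ), zero otherwise. Here max(xᵢ) = 7.04.
Posterior ∝ θ^(−5) · θ^(−5) = θ^(−10) on θ ≥ max(4.8, 7.04) = 7.04.
This density is strictly decreasing in θ, so the posterior mode lies at the lower boundary of the support.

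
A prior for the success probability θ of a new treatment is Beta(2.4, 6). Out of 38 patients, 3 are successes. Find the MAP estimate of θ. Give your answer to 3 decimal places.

θ̂_MAP = 0.099

Prior: Beta(2.4, 6).
Data: 3 successes in 38 trials. The binomial likelihood contributes θ^3(1−θ)^35, so the posterior is Beta(2.4+3, 6+35) = Beta(5.4, 41).
For Beta(a, b) with a, b > 1 the mode is (a−1)/(a+b−2) = 4.4/44.4 ≈ 0.099.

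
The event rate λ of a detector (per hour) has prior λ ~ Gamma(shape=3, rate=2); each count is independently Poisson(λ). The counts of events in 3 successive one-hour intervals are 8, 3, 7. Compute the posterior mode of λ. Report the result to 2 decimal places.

Σxᵢ = 8+3+7 = 18, with n = 3.
Posterior ∝ λ^2e^(−2λ) · λ^18e^(−3λ) = λ^20e^(−5λ), i.e. Gamma(shape=21, rate=5).
The mode of a Gamma(a, b) with a ≥ 1 (shape–rate) is (a−1)/b = 20/5 ≈ 4.00.

λ̂_MAP = 4.00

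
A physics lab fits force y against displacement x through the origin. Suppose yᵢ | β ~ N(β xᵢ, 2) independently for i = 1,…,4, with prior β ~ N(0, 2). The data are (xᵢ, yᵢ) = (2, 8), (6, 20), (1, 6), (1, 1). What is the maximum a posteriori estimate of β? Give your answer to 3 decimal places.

log p(β | y) = −Σ(yᵢ − βxᵢ)²/(2·2) − β²/(2·2) + const.
Setting the derivative to zero: Σxᵢ(yᵢ − βxᵢ)/2 − β/2 = 0, so β = Σxᵢyᵢ / (Σxᵢ² + σ²/τ²).
Σxᵢyᵢ = 2·8 + 6·20 + 1·6 + 1·1 = 143; Σxᵢ² = 42; σ²/τ² = 1.
β̂_MAP = 143 / (42 + 1) = 143/43 ≈ 3.326.

β̂_MAP = 3.326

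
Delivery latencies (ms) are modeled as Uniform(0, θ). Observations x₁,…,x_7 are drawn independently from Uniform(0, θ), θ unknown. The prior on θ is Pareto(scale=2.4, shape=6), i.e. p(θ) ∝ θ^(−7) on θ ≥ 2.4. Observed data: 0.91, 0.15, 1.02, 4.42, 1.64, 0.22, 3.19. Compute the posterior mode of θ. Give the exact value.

The Uniform(0, θ) likelihood is θ^(−n) for θ ≥ max(xᵢ), zero otherwise. Here max(xᵢ) = 4.42.
Posterior ∝ θ^(−7) · θ^(−7) = θ^(−14) on θ ≥ max(2.4, 4.42) = 4.42.
This density is strictly decreasing in θ, so the posterior mode lies at the lower boundary of the support.

θ̂_MAP = 4.42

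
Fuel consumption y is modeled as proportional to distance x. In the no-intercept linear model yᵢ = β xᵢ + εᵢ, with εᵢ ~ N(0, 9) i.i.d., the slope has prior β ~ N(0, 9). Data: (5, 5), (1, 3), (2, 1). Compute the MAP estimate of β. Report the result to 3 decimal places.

β̂_MAP = 0.968

log p(β | y) = −Σ(yᵢ − βxᵢ)²/(2·9) − β²/(2·9) + const.
Setting the derivative to zero: Σxᵢ(yᵢ − βxᵢ)/9 − β/9 = 0, so β = Σxᵢyᵢ / (Σxᵢ² + σ²/τ²).
Σxᵢyᵢ = 5·5 + 1·3 + 2·1 = 30; Σxᵢ² = 30; σ²/τ² = 1.
β̂_MAP = 30 / (30 + 1) = 30/31 ≈ 0.968.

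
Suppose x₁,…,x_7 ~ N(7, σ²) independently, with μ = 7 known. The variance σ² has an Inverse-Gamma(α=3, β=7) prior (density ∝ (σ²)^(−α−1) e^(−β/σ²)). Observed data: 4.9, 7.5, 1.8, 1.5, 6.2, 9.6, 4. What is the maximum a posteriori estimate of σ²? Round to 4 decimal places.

Sum of squared deviations about the known mean: SS = (4.9−7)² + (7.5−7)² + (1.8−7)² + (1.5−7)² + (6.2−7)² + (9.6−7)² + (4−7)² = 78.35.
The Normal likelihood contributes (σ²)^(−n/2) exp(−SS/(2σ²)), so the posterior is Inverse-Gamma(α + n/2, β + SS/2) = Inverse-Gamma(6.5, 46.175).
The mode of Inverse-Gamma(a, b) is b/(a+1) = 46.175/7.5 ≈ 6.1567.

σ̂²_MAP = 6.1567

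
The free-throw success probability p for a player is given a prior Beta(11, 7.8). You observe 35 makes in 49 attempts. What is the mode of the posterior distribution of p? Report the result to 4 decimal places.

Prior: Beta(11, 7.8).
Data: 35 successes in 49 trials. The binomial likelihood contributes p^35(1−p)^14, so the posterior is Beta(11+35, 7.8+14) = Beta(46, 21.8).
For Beta(a, b) with a, b > 1 the mode is (a−1)/(a+b−2) = 45/65.8 ≈ 0.6839.

p̂_MAP = 0.6839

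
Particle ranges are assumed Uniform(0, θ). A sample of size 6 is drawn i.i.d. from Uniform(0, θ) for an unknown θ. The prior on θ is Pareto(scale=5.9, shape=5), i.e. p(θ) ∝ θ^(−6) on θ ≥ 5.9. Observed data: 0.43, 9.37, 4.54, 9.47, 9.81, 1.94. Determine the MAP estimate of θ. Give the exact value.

θ̂_MAP = 9.81

The Uniform(0, θ) likelihood is θ^(−n) for θ ≥ max(xᵢ), zero otherwise. Here max(xᵢ) = 9.81.
Posterior ∝ θ^(−6) · θ^(−6) = θ^(−12) on θ ≥ max(5.9, 9.81) = 9.81.
This density is strictly decreasing in θ, so the posterior mode lies at the lower boundary of the support.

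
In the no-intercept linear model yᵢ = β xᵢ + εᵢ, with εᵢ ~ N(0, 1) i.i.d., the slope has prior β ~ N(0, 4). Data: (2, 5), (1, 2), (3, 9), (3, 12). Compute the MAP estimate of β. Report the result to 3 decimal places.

β̂_MAP = 3.226

log p(β | y) = −Σ(yᵢ − βxᵢ)²/(2·1) − β²/(2·4) + const.
Setting the derivative to zero: Σxᵢ(yᵢ − βxᵢ)/1 − β/4 = 0, so β = Σxᵢyᵢ / (Σxᵢ² + σ²/τ²).
Σxᵢyᵢ = 2·5 + 1·2 + 3·9 + 3·12 = 75; Σxᵢ² = 23; σ²/τ² = 0.25.
β̂_MAP = 75 / (23 + 0.25) = 75/23.25 ≈ 3.226.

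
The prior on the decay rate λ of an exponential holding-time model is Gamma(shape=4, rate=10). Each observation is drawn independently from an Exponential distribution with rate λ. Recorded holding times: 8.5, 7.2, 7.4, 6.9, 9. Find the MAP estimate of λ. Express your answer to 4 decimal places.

The Exponential(rate=λ) likelihood is ∝ λ^n e^(−λΣtᵢ). Here n = 5 and Σtᵢ = 8.5 + 7.2 + 7.4 + 6.9 + 9 = 39.
Posterior ∝ λ^3e^(−10λ) · λ^5e^(−39λ) = λ^8e^(−49λ), i.e. Gamma(9, 49).
Mode = (a−1)/b = 8/49 ≈ 0.1633.

λ̂_MAP = 0.1633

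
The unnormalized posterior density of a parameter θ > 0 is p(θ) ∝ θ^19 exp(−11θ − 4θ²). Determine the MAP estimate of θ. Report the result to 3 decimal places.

θ̂_MAP = 1.000

ℓ'(θ) = 19/θ − 11 − 8θ. Setting this to zero and multiplying by θ: 8θ² + 11θ − 19 = 0.
θ = (−11 + √(11² + 4·8·19)) / (2·8) = (−11 + √729) / 16 = (−11 + 27)/16 = 1.
ℓ''(θ) = −19/θ² − 8 < 0, confirming a maximum.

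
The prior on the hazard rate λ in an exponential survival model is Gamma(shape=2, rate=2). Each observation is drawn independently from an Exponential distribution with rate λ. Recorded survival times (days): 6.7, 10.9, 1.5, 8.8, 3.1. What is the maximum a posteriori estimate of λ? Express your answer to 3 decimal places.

λ̂_MAP = 0.182

The Exponential(rate=λ) likelihood is ∝ λ^n e^(−λΣtᵢ). Here n = 5 and Σtᵢ = 6.7 + 10.9 + 1.5 + 8.8 + 3.1 = 31.
Posterior ∝ λe^(−2λ) · λ^5e^(−31λ) = λ^6e^(−33λ), i.e. Gamma(7, 33).
Mode = (a−1)/b = 6/33 ≈ 0.182.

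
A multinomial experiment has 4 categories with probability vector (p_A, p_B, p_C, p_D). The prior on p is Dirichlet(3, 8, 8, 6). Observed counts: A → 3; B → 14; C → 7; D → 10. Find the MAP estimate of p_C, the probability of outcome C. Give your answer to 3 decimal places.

MAP estimate of p_C = 0.255

The posterior is Dirichlet(αᵢ + nᵢ) = Dirichlet(6, 22, 15, 16).
For a Dirichlet(a₁,…,a_K) with all aᵢ > 1, the mode has j-th component (aⱼ − 1)/(Σaᵢ − K).
Here Σaᵢ = 59 and K = 4, so p_C = (15 − 1)/(59 − 4) = 14/55 ≈ 0.255.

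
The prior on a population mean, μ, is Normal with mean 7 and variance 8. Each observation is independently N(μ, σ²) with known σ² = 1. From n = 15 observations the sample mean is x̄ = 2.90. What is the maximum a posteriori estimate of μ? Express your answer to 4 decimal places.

μ̂_MAP = 2.9339

n = 15, x̄ = 2.90.
For a Normal prior and Normal likelihood with known variance, the posterior is Normal; its mode equals its mean, the precision-weighted average.
Prior precision 1/σ₀² = 1/8 = 0.125; data precision n/σ² = 15/1 = 15.
μ̂ = (0.125·7 + 15·2.9) / (0.125 + 15) = 44.375/15.125 = 355/121 ≈ 2.9339.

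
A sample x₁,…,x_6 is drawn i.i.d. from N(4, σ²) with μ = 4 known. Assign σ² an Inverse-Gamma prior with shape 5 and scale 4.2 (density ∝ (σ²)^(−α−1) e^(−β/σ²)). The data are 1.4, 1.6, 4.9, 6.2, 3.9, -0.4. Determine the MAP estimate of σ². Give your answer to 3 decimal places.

σ̂²_MAP = 2.552

Sum of squared deviations about the known mean: SS = (1.4−4)² + (1.6−4)² + (4.9−4)² + (6.2−4)² + (3.9−4)² + (-0.4−4)² = 37.54.
The Normal likelihood contributes (σ²)^(−n/2) exp(−SS/(2σ²)), so the posterior is Inverse-Gamma(α + n/2, β + SS/2) = Inverse-Gamma(8, 22.97).
The mode of Inverse-Gamma(a, b) is b/(a+1) = 22.97/9 ≈ 2.552.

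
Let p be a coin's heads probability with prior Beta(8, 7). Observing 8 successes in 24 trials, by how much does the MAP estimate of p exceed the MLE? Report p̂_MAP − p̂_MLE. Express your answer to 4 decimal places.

Posterior is Beta(16, 23); MAP = (16−1)/(39−2) = 15/37 ≈ 0.40541.
MLE ignores the prior: p̂_MLE = k/n = 8/24 ≈ 0.33333.
Difference = 15/37 − 8/24 = 8/111 ≈ 0.0721.

MAP − MLE = 0.0721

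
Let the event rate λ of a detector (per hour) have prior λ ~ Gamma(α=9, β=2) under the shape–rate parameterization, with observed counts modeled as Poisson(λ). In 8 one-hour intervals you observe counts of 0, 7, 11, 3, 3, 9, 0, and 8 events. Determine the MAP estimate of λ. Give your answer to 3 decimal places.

Σxᵢ = 0+7+11+3+3+9+0+8 = 41, with n = 8.
Posterior ∝ λ^8e^(−2λ) · λ^41e^(−8λ) = λ^49e^(−10λ), i.e. Gamma(shape=50, rate=10).
The mode of a Gamma(a, b) with a ≥ 1 (shape–rate) is (a−1)/b = 49/10 ≈ 4.900.

λ̂_MAP = 4.900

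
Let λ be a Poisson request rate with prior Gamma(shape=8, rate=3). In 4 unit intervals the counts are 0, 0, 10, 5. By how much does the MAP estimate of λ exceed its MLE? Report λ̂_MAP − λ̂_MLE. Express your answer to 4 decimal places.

Σxᵢ = 15. Posterior is Gamma(23, 7); MAP = (23−1)/7 = 22/7 ≈ 3.14286.
MLE = x̄ = 15/4 ≈ 3.75000.
Difference = 22/7 − 15/4 = -17/28 ≈ -0.6071.

MAP − MLE = -0.6071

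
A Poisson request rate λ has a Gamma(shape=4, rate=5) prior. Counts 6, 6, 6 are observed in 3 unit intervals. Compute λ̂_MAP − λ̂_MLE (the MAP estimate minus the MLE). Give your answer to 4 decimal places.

MAP − MLE = -3.3750

Σxᵢ = 18. Posterior is Gamma(22, 8); MAP = (22−1)/8 = 21/8 ≈ 2.62500.
MLE = x̄ = 18/3 ≈ 6.00000.
Difference = 21/8 − 18/3 = -27/8 ≈ -3.3750.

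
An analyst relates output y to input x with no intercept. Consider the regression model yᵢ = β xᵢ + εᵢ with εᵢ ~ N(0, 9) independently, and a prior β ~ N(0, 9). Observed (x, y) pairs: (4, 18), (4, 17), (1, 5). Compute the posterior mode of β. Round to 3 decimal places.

log p(β | y) = −Σ(yᵢ − βxᵢ)²/(2·9) − β²/(2·9) + const.
Setting the derivative to zero: Σxᵢ(yᵢ − βxᵢ)/9 − β/9 = 0, so β = Σxᵢyᵢ / (Σxᵢ² + σ²/τ²).
Σxᵢyᵢ = 4·18 + 4·17 + 1·5 = 145; Σxᵢ² = 33; σ²/τ² = 1.
β̂_MAP = 145 / (33 + 1) = 145/34 ≈ 4.265.

β̂_MAP = 4.265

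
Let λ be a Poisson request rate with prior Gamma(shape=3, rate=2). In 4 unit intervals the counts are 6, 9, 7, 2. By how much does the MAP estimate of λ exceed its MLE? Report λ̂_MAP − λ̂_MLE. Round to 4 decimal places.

MAP − MLE = -1.6667

Σxᵢ = 24. Posterior is Gamma(27, 6); MAP = (27−1)/6 = 26/6 ≈ 4.33333.
MLE = x̄ = 24/4 ≈ 6.00000.
Difference = 26/6 − 24/4 = -5/3 ≈ -1.6667.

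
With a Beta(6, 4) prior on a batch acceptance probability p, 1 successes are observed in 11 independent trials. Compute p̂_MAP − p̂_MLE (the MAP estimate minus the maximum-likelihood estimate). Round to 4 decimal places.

Posterior is Beta(7, 14); MAP = (7−1)/(21−2) = 6/19 ≈ 0.31579.
MLE ignores the prior: p̂_MLE = k/n = 1/11 ≈ 0.09091.
Difference = 6/19 − 1/11 = 47/209 ≈ 0.2249.

MAP − MLE = 0.2249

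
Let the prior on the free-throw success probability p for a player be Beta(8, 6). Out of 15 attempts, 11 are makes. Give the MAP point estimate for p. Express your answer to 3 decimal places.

p̂_MAP = 0.667

Prior: Beta(8, 6).
Data: 11 successes in 15 trials. The binomial likelihood contributes p^11(1−p)^4, so the posterior is Beta(8+11, 6+4) = Beta(19, 10).
For Beta(a, b) with a, b > 1 the mode is (a−1)/(a+b−2) = 18/27 ≈ 0.667.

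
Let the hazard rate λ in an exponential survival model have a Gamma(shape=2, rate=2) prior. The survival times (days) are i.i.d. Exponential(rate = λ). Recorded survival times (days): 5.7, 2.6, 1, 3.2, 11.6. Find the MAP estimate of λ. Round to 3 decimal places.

λ̂_MAP = 0.230

The Exponential(rate=λ) likelihood is ∝ λ^n e^(−λΣtᵢ). Here n = 5 and Σtᵢ = 5.7 + 2.6 + 1 + 3.2 + 11.6 = 24.1.
Posterior ∝ λe^(−2λ) · λ^5e^(−24.1λ) = λ^6e^(−26.1λ), i.e. Gamma(7, 26.1).
Mode = (a−1)/b = 6/26.1 ≈ 0.230.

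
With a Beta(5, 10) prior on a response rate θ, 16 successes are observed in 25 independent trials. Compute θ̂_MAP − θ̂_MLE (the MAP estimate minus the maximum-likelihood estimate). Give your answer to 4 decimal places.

Posterior is Beta(21, 19); MAP = (21−1)/(40−2) = 20/38 ≈ 0.52632.
MLE ignores the prior: θ̂_MLE = k/n = 16/25 ≈ 0.64000.
Difference = 20/38 − 16/25 = -54/475 ≈ -0.1137.

MAP − MLE = -0.1137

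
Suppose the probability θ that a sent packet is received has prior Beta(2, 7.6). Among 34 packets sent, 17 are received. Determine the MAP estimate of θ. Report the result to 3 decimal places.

Prior: Beta(2, 7.6).
Data: 17 successes in 34 trials. The binomial likelihood contributes θ^17(1−θ)^17, so the posterior is Beta(2+17, 7.6+17) = Beta(19, 24.6).
For Beta(a, b) with a, b > 1 the mode is (a−1)/(a+b−2) = 18/41.6 ≈ 0.433.

θ̂_MAP = 0.433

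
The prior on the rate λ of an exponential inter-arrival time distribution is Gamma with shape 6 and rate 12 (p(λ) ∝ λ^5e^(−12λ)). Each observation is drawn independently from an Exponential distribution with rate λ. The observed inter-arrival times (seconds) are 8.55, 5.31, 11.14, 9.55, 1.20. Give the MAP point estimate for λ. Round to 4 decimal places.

The Exponential(rate=λ) likelihood is ∝ λ^n e^(−λΣtᵢ). Here n = 5 and Σtᵢ = 8.55 + 5.31 + 11.14 + 9.55 + 1.20 = 35.75.
Posterior ∝ λ^5e^(−12λ) · λ^5e^(−35.75λ) = λ^10e^(−47.75λ), i.e. Gamma(11, 47.75).
Mode = (a−1)/b = 10/47.75 ≈ 0.2094.

λ̂_MAP = 0.2094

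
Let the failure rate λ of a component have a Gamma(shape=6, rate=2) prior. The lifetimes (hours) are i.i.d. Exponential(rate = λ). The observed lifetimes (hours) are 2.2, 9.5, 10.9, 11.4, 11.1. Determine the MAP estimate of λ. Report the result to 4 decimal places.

The Exponential(rate=λ) likelihood is ∝ λ^n e^(−λΣtᵢ). Here n = 5 and Σtᵢ = 2.2 + 9.5 + 10.9 + 11.4 + 11.1 = 45.1.
Posterior ∝ λ^5e^(−2λ) · λ^5e^(−45.1λ) = λ^10e^(−47.1λ), i.e. Gamma(11, 47.1).
Mode = (a−1)/b = 10/47.1 ≈ 0.2123.

λ̂_MAP = 0.2123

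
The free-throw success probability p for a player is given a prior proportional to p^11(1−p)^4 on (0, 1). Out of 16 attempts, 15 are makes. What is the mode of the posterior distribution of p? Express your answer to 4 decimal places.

p̂_MAP = 0.8387

The prior density ∝ p^11(1−p)^4 is the kernel of Beta(12, 5).
Data: 15 successes in 16 trials. The binomial likelihood contributes p^15(1−p)^1, so the posterior is Beta(12+15, 5+1) = Beta(27, 6).
For Beta(a, b) with a, b > 1 the mode is (a−1)/(a+b−2) = 26/31 ≈ 0.8387.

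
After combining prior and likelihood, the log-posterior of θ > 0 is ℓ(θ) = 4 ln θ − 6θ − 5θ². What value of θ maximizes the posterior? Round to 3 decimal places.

θ̂_MAP = 0.400

ℓ'(θ) = 4/θ − 6 − 10θ. Setting this to zero and multiplying by θ: 10θ² + 6θ − 4 = 0.
θ = (−6 + √(6² + 4·10·4)) / (2·10) = (−6 + √196) / 20 = (−6 + 14)/20 = 2/5.
ℓ''(θ) = −4/θ² − 10 < 0, confirming a maximum.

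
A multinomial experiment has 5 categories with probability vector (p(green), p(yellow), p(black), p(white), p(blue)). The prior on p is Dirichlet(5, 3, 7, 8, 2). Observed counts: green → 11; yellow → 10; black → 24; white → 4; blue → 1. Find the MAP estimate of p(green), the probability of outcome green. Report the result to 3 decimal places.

MAP estimate of p(green) = 0.214

The posterior is Dirichlet(αᵢ + nᵢ) = Dirichlet(16, 13, 31, 12, 3).
For a Dirichlet(a₁,…,a_K) with all aᵢ > 1, the mode has j-th component (aⱼ − 1)/(Σaᵢ − K).
Here Σaᵢ = 75 and K = 5, so p(green) = (16 − 1)/(75 − 5) = 15/70 ≈ 0.214.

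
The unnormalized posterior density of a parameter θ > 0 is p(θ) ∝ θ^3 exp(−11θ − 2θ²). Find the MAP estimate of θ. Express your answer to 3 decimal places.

ℓ'(θ) = 3/θ − 11 − 4θ. Setting this to zero and multiplying by θ: 4θ² + 11θ − 3 = 0.
θ = (−11 + √(11² + 4·4·3)) / (2·4) = (−11 + √169) / 8 = (−11 + 13)/8 = 1/4.
ℓ''(θ) = −3/θ² − 4 < 0, confirming a maximum.

θ̂_MAP = 0.250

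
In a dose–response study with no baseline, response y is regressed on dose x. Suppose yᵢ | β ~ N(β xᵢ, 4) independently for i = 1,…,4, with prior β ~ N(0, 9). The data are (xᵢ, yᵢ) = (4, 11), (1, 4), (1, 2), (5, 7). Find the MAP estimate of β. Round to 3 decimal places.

β̂_MAP = 1.957

log p(β | y) = −Σ(yᵢ − βxᵢ)²/(2·4) − β²/(2·9) + const.
Setting the derivative to zero: Σxᵢ(yᵢ − βxᵢ)/4 − β/9 = 0, so β = Σxᵢyᵢ / (Σxᵢ² + σ²/τ²).
Σxᵢyᵢ = 4·11 + 1·4 + 1·2 + 5·7 = 85; Σxᵢ² = 43; σ²/τ² = 4/9.
β̂_MAP = 85 / (43 + 4/9) = 85/(391/9) = 45/23 ≈ 1.957.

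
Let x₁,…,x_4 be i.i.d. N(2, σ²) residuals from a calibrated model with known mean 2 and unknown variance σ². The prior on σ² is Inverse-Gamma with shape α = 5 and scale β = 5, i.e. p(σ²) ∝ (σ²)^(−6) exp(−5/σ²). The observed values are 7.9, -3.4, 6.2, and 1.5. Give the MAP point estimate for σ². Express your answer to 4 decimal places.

σ̂²_MAP = 5.7413

Sum of squared deviations about the known mean: SS = (7.9−2)² + (-3.4−2)² + (6.2−2)² + (1.5−2)² = 81.86.
The Normal likelihood contributes (σ²)^(−n/2) exp(−SS/(2σ²)), so the posterior is Inverse-Gamma(α + n/2, β + SS/2) = Inverse-Gamma(7, 45.93).
The mode of Inverse-Gamma(a, b) is b/(a+1) = 45.93/8 ≈ 5.7413.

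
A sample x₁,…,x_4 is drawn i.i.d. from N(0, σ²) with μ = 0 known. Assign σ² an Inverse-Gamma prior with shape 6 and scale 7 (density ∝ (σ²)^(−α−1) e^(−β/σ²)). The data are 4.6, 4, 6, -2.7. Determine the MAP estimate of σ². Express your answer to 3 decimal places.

Sum of squared deviations about the known mean: SS = (4.6−0)² + (4−0)² + (6−0)² + (-2.7−0)² = 80.45.
The Normal likelihood contributes (σ²)^(−n/2) exp(−SS/(2σ²)), so the posterior is Inverse-Gamma(α + n/2, β + SS/2) = Inverse-Gamma(8, 47.225).
The mode of Inverse-Gamma(a, b) is b/(a+1) = 47.225/9 ≈ 5.247.

σ̂²_MAP = 5.247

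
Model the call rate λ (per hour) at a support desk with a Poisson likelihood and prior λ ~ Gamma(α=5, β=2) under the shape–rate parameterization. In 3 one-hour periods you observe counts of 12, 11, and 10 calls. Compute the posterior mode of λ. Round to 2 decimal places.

λ̂_MAP = 7.40

Σxᵢ = 12+11+10 = 33, with n = 3.
Posterior ∝ λ^4e^(−2λ) · λ^33e^(−3λ) = λ^37e^(−5λ), i.e. Gamma(shape=38, rate=5).
The mode of a Gamma(a, b) with a ≥ 1 (shape–rate) is (a−1)/b = 37/5 ≈ 7.40.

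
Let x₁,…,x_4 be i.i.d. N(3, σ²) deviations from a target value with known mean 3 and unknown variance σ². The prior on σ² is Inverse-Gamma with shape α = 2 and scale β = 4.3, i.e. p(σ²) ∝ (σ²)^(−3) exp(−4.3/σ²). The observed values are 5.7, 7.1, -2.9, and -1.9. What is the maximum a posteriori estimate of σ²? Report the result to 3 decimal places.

Sum of squared deviations about the known mean: SS = (5.7−3)² + (7.1−3)² + (-2.9−3)² + (-1.9−3)² = 82.92.
The Normal likelihood contributes (σ²)^(−n/2) exp(−SS/(2σ²)), so the posterior is Inverse-Gamma(α + n/2, β + SS/2) = Inverse-Gamma(4, 45.76).
The mode of Inverse-Gamma(a, b) is b/(a+1) = 45.76/5 ≈ 9.152.

σ̂²_MAP = 9.152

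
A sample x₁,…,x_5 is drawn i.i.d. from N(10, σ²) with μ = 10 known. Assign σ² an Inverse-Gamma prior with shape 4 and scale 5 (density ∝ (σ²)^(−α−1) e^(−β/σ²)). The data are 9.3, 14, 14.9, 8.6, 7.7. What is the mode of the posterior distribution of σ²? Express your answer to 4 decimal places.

Sum of squared deviations about the known mean: SS = (9.3−10)² + (14−10)² + (14.9−10)² + (8.6−10)² + (7.7−10)² = 47.75.
The Normal likelihood contributes (σ²)^(−n/2) exp(−SS/(2σ²)), so the posterior is Inverse-Gamma(α + n/2, β + SS/2) = Inverse-Gamma(6.5, 28.875).
The mode of Inverse-Gamma(a, b) is b/(a+1) = 28.875/7.5 ≈ 3.8500.

σ̂²_MAP = 3.8500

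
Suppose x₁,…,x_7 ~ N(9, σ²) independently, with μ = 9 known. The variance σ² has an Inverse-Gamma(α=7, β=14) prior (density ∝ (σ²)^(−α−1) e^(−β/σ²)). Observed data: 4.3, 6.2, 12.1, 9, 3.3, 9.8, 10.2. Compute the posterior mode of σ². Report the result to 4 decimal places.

σ̂²_MAP = 4.4396

Sum of squared deviations about the known mean: SS = (4.3−9)² + (6.2−9)² + (12.1−9)² + (9−9)² + (3.3−9)² + (9.8−9)² + (10.2−9)² = 74.11.
The Normal likelihood contributes (σ²)^(−n/2) exp(−SS/(2σ²)), so the posterior is Inverse-Gamma(α + n/2, β + SS/2) = Inverse-Gamma(10.5, 51.055).
The mode of Inverse-Gamma(a, b) is b/(a+1) = 51.055/11.5 ≈ 4.4396.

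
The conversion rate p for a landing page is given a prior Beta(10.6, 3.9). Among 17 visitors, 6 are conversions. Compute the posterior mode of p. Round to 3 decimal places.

Prior: Beta(10.6, 3.9).
Data: 6 successes in 17 trials. The binomial likelihood contributes p^6(1−p)^11, so the posterior is Beta(10.6+6, 3.9+11) = Beta(16.6, 14.9).
For Beta(a, b) with a, b > 1 the mode is (a−1)/(a+b−2) = 15.6/29.5 ≈ 0.529.

p̂_MAP = 0.529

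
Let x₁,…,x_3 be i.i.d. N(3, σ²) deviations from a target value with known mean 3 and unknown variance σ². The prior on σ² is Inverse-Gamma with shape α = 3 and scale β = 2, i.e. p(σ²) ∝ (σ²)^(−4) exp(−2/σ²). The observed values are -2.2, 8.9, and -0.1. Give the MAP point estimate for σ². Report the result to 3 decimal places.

Sum of squared deviations about the known mean: SS = (-2.2−3)² + (8.9−3)² + (-0.1−3)² = 71.46.
The Normal likelihood contributes (σ²)^(−n/2) exp(−SS/(2σ²)), so the posterior is Inverse-Gamma(α + n/2, β + SS/2) = Inverse-Gamma(4.5, 37.73).
The mode of Inverse-Gamma(a, b) is b/(a+1) = 37.73/5.5 ≈ 6.860.

σ̂²_MAP = 6.860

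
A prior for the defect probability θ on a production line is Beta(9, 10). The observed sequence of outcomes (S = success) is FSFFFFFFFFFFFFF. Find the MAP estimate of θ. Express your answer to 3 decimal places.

Prior: Beta(9, 10).
Data: 1 success in 15 trials (from the sequence). The binomial likelihood contributes θ(1−θ)^14, so the posterior is Beta(9+1, 10+14) = Beta(10, 24).
For Beta(a, b) with a, b > 1 the mode is (a−1)/(a+b−2) = 9/32 ≈ 0.281.

θ̂_MAP = 0.281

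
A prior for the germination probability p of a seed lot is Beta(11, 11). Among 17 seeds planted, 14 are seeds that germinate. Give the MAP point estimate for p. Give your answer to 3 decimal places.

Prior: Beta(11, 11).
Data: 14 successes in 17 trials. The binomial likelihood contributes p^14(1−p)^3, so the posterior is Beta(11+14, 11+3) = Beta(25, 14).
For Beta(a, b) with a, b > 1 the mode is (a−1)/(a+b−2) = 24/37 ≈ 0.649.

p̂_MAP = 0.649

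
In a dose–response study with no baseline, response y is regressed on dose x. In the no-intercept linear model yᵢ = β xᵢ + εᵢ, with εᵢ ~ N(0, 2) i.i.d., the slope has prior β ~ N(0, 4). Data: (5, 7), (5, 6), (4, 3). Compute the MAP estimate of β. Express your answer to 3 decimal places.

β̂_MAP = 1.158

log p(β | y) = −Σ(yᵢ − βxᵢ)²/(2·2) − β²/(2·4) + const.
Setting the derivative to zero: Σxᵢ(yᵢ − βxᵢ)/2 − β/4 = 0, so β = Σxᵢyᵢ / (Σxᵢ² + σ²/τ²).
Σxᵢyᵢ = 5·7 + 5·6 + 4·3 = 77; Σxᵢ² = 66; σ²/τ² = 0.5.
β̂_MAP = 77 / (66 + 0.5) = 77/66.5 ≈ 1.158.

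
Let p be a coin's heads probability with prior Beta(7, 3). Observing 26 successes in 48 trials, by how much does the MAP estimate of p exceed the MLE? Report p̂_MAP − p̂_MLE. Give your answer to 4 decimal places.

Posterior is Beta(33, 25); MAP = (33−1)/(58−2) = 32/56 ≈ 0.57143.
MLE ignores the prior: p̂_MLE = k/n = 26/48 ≈ 0.54167.
Difference = 32/56 − 26/48 = 5/168 ≈ 0.0298.

MAP − MLE = 0.0298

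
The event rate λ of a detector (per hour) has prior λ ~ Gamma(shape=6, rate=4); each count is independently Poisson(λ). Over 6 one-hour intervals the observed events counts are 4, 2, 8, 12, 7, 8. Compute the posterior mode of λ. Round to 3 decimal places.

λ̂_MAP = 4.600

Σxᵢ = 4+2+8+12+7+8 = 41, with n = 6.
Posterior ∝ λ^5e^(−4λ) · λ^41e^(−6λ) = λ^46e^(−10λ), i.e. Gamma(shape=47, rate=10).
The mode of a Gamma(a, b) with a ≥ 1 (shape–rate) is (a−1)/b = 46/10 ≈ 4.600.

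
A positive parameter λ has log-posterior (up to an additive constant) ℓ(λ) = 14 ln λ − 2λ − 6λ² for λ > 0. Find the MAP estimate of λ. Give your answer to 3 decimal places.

ℓ'(λ) = 14/λ − 2 − 12λ. Setting this to zero and multiplying by λ: 12λ² + 2λ − 14 = 0.
λ = (−2 + √(2² + 4·12·14)) / (2·12) = (−2 + √676) / 24 = (−2 + 26)/24 = 1.
ℓ''(λ) = −14/λ² − 12 < 0, confirming a maximum.

λ̂_MAP = 1.000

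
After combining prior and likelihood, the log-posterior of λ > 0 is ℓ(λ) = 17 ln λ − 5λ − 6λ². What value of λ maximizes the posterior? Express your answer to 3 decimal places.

λ̂_MAP = 1.000

ℓ'(λ) = 17/λ − 5 − 12λ. Setting this to zero and multiplying by λ: 12λ² + 5λ − 17 = 0.
λ = (−5 + √(5² + 4·12·17)) / (2·12) = (−5 + √841) / 24 = (−5 + 29)/24 = 1.
ℓ''(λ) = −17/λ² − 12 < 0, confirming a maximum.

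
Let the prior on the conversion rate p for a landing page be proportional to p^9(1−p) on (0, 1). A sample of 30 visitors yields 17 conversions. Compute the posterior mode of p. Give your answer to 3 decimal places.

p̂_MAP = 0.650

The prior density ∝ p^9(1−p)^1 is the kernel of Beta(10, 2).
Data: 17 successes in 30 trials. The binomial likelihood contributes p^17(1−p)^13, so the posterior is Beta(10+17, 2+13) = Beta(27, 15).
For Beta(a, b) with a, b > 1 the mode is (a−1)/(a+b−2) = 26/40 ≈ 0.650.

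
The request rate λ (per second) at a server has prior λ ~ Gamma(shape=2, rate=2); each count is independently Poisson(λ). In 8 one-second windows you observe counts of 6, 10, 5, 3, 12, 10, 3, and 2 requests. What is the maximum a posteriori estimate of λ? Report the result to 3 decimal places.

Σxᵢ = 6+10+5+3+12+10+3+2 = 51, with n = 8.
Posterior ∝ λe^(−2λ) · λ^51e^(−8λ) = λ^52e^(−10λ), i.e. Gamma(shape=53, rate=10).
The mode of a Gamma(a, b) with a ≥ 1 (shape–rate) is (a−1)/b = 52/10 ≈ 5.200.

λ̂_MAP = 5.200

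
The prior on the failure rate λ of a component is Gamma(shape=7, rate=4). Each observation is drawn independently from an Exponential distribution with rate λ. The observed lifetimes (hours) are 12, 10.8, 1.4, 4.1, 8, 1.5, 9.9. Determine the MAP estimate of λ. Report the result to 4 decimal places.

λ̂_MAP = 0.2515

The Exponential(rate=λ) likelihood is ∝ λ^n e^(−λΣtᵢ). Here n = 7 and Σtᵢ = 12 + 10.8 + 1.4 + 4.1 + 8 + 1.5 + 9.9 = 47.7.
Posterior ∝ λ^6e^(−4λ) · λ^7e^(−47.7λ) = λ^13e^(−51.7λ), i.e. Gamma(14, 51.7).
Mode = (a−1)/b = 13/51.7 ≈ 0.2515.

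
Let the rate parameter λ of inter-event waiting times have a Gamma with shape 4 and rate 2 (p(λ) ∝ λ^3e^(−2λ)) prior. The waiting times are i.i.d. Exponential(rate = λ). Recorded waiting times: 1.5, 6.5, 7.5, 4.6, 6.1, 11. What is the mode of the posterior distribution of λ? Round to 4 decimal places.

λ̂_MAP = 0.2296

The Exponential(rate=λ) likelihood is ∝ λ^n e^(−λΣtᵢ). Here n = 6 and Σtᵢ = 1.5 + 6.5 + 7.5 + 4.6 + 6.1 + 11 = 37.2.
Posterior ∝ λ^3e^(−2λ) · λ^6e^(−37.2λ) = λ^9e^(−39.2λ), i.e. Gamma(10, 39.2).
Mode = (a−1)/b = 9/39.2 ≈ 0.2296.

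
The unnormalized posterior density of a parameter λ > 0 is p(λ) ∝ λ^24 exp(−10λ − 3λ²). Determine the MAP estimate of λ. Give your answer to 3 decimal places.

λ̂_MAP = 1.333

ℓ'(λ) = 24/λ − 10 − 6λ. Setting this to zero and multiplying by λ: 6λ² + 10λ − 24 = 0.
λ = (−10 + √(10² + 4·6·24)) / (2·6) = (−10 + √676) / 12 = (−10 + 26)/12 = 4/3.
ℓ''(λ) = −24/λ² − 6 < 0, confirming a maximum.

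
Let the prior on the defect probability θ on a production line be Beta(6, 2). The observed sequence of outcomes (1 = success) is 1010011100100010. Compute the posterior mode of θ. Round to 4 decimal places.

θ̂_MAP = 0.5455

Prior: Beta(6, 2).
Data: 7 successes in 16 trials (from the sequence). The binomial likelihood contributes θ^7(1−θ)^9, so the posterior is Beta(6+7, 2+9) = Beta(13, 11).
For Beta(a, b) with a, b > 1 the mode is (a−1)/(a+b−2) = 12/22 ≈ 0.5455.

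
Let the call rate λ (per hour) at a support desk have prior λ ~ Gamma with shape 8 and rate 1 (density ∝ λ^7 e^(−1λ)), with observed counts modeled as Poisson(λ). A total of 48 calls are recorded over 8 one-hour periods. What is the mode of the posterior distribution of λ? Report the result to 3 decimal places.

Σxᵢ = 48, n = 8.
Posterior ∝ λ^7e^(−1λ) · λ^48e^(−8λ) = λ^55e^(−9λ), i.e. Gamma(shape=56, rate=9).
The mode of a Gamma(a, b) with a ≥ 1 (shape–rate) is (a−1)/b = 55/9 ≈ 6.111.

λ̂_MAP = 6.111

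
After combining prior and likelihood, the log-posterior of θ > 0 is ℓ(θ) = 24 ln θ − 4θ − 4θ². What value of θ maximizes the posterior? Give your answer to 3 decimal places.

θ̂_MAP = 1.500

ℓ'(θ) = 24/θ − 4 − 8θ. Setting this to zero and multiplying by θ: 8θ² + 4θ − 24 = 0.
θ = (−4 + √(4² + 4·8·24)) / (2·8) = (−4 + √784) / 16 = (−4 + 28)/16 = 3/2.
ℓ''(θ) = −24/θ² − 8 < 0, confirming a maximum.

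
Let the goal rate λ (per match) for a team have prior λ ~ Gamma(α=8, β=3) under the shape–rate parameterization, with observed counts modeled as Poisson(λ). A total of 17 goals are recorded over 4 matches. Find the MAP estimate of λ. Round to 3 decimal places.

λ̂_MAP = 3.429

Σxᵢ = 17, n = 4.
Posterior ∝ λ^7e^(−3λ) · λ^17e^(−4λ) = λ^24e^(−7λ), i.e. Gamma(shape=25, rate=7).
The mode of a Gamma(a, b) with a ≥ 1 (shape–rate) is (a−1)/b = 24/7 ≈ 3.429.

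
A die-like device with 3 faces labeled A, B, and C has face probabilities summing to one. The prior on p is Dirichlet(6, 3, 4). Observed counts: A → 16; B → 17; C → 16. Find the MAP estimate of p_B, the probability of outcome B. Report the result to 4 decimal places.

The posterior is Dirichlet(αᵢ + nᵢ) = Dirichlet(22, 20, 20).
For a Dirichlet(a₁,…,a_K) with all aᵢ > 1, the mode has j-th component (aⱼ − 1)/(Σaᵢ − K).
Here Σaᵢ = 62 and K = 3, so p_B = (20 − 1)/(62 − 3) = 19/59 ≈ 0.3220.

MAP estimate of p_B = 0.3220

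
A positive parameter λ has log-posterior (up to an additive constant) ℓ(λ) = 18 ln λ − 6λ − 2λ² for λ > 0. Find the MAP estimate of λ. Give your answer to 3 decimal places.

λ̂_MAP = 1.500

ℓ'(λ) = 18/λ − 6 − 4λ. Setting this to zero and multiplying by λ: 4λ² + 6λ − 18 = 0.
λ = (−6 + √(6² + 4·4·18)) / (2·4) = (−6 + √324) / 8 = (−6 + 18)/8 = 3/2.
ℓ''(λ) = −18/λ² − 4 < 0, confirming a maximum.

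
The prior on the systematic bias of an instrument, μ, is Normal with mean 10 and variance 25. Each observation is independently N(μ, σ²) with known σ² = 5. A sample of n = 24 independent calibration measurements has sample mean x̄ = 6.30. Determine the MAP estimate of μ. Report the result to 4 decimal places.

μ̂_MAP = 6.3306

n = 24, x̄ = 6.30.
For a Normal prior and Normal likelihood with known variance, the posterior is Normal; its mode equals its mean, the precision-weighted average.
Prior precision 1/σ₀² = 1/25 = 0.04; data precision n/σ² = 24/5 = 4.8.
μ̂ = (0.04·10 + 4.8·6.3) / (0.04 + 4.8) = 30.64/4.84 = 766/121 ≈ 6.3306.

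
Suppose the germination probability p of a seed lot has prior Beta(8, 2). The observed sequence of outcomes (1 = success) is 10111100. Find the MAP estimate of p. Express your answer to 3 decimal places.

Prior: Beta(8, 2).
Data: 5 successes in 8 trials (from the sequence). The binomial likelihood contributes p^5(1−p)^3, so the posterior is Beta(8+5, 2+3) = Beta(13, 5).
For Beta(a, b) with a, b > 1 the mode is (a−1)/(a+b−2) = 12/16 ≈ 0.750.

p̂_MAP = 0.750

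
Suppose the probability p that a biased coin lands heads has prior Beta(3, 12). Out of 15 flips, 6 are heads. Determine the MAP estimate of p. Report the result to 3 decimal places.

p̂_MAP = 0.286

Prior: Beta(3, 12).
Data: 6 successes in 15 trials. The binomial likelihood contributes p^6(1−p)^9, so the posterior is Beta(3+6, 12+9) = Beta(9, 21).
For Beta(a, b) with a, b > 1 the mode is (a−1)/(a+b−2) = 8/28 ≈ 0.286.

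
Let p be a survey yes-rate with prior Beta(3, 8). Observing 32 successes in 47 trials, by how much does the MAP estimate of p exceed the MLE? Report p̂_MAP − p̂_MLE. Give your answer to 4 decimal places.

MAP − MLE = -0.0737

Posterior is Beta(35, 23); MAP = (35−1)/(58−2) = 34/56 ≈ 0.60714.
MLE ignores the prior: p̂_MLE = k/n = 32/47 ≈ 0.68085.
Difference = 34/56 − 32/47 = -97/1316 ≈ -0.0737.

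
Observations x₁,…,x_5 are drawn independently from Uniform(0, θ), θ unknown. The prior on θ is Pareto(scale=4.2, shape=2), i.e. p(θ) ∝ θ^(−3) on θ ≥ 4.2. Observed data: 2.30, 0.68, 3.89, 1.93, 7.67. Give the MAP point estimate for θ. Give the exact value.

θ̂_MAP = 7.67

The Uniform(0, θ) likelihood is θ^(−n) for θ ≥ max(xᵢ), zero otherwise. Here max(xᵢ) = 7.67.
Posterior ∝ θ^(−3) · θ^(−5) = θ^(−8) on θ ≥ max(4.2, 7.67) = 7.67.
This density is strictly decreasing in θ, so the posterior mode lies at the lower boundary of the support.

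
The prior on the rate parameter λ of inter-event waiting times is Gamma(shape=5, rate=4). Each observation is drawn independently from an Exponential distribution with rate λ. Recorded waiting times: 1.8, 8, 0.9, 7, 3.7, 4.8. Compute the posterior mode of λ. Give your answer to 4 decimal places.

λ̂_MAP = 0.3311

The Exponential(rate=λ) likelihood is ∝ λ^n e^(−λΣtᵢ). Here n = 6 and Σtᵢ = 1.8 + 8 + 0.9 + 7 + 3.7 + 4.8 = 26.2.
Posterior ∝ λ^4e^(−4λ) · λ^6e^(−26.2λ) = λ^10e^(−30.2λ), i.e. Gamma(11, 30.2).
Mode = (a−1)/b = 10/30.2 ≈ 0.3311.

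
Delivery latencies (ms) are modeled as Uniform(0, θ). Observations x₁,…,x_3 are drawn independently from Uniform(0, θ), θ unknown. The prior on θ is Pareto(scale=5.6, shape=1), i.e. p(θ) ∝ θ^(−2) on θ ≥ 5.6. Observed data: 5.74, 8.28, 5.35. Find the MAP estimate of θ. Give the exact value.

The Uniform(0, θ) likelihood is θ^(−n) for θ ≥ max(xᵢ), zero otherwise. Here max(xᵢ) = 8.28.
Posterior ∝ θ^(−2) · θ^(−3) = θ^(−5) on θ ≥ max(5.6, 8.28) = 8.28.
This density is strictly decreasing in θ, so the posterior mode lies at the lower boundary of the support.

θ̂_MAP = 8.28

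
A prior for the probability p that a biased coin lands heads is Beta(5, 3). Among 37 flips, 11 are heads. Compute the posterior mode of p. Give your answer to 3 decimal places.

p̂_MAP = 0.349

Prior: Beta(5, 3).
Data: 11 successes in 37 trials. The binomial likelihood contributes p^11(1−p)^26, so the posterior is Beta(5+11, 3+26) = Beta(16, 29).
For Beta(a, b) with a, b > 1 the mode is (a−1)/(a+b−2) = 15/43 ≈ 0.349.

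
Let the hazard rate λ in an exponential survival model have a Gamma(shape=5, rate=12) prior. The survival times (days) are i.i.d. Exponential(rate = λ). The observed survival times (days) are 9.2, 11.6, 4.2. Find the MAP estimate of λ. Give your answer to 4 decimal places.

The Exponential(rate=λ) likelihood is ∝ λ^n e^(−λΣtᵢ). Here n = 3 and Σtᵢ = 9.2 + 11.6 + 4.2 = 25.
Posterior ∝ λ^4e^(−12λ) · λ^3e^(−25λ) = λ^7e^(−37λ), i.e. Gamma(8, 37).
Mode = (a−1)/b = 7/37 ≈ 0.1892.

λ̂_MAP = 0.1892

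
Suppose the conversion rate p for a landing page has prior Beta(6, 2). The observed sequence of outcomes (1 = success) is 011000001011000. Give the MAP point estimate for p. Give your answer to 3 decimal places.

p̂_MAP = 0.476

Prior: Beta(6, 2).
Data: 5 successes in 15 trials (from the sequence). The binomial likelihood contributes p^5(1−p)^10, so the posterior is Beta(6+5, 2+10) = Beta(11, 12).
For Beta(a, b) with a, b > 1 the mode is (a−1)/(a+b−2) = 10/21 ≈ 0.476.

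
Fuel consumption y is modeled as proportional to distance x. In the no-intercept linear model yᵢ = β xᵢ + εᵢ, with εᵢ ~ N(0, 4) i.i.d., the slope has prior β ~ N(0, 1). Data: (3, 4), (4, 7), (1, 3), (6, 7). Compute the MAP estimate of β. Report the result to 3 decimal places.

log p(β | y) = −Σ(yᵢ − βxᵢ)²/(2·4) − β²/(2·1) + const.
Setting the derivative to zero: Σxᵢ(yᵢ − βxᵢ)/4 − β/1 = 0, so β = Σxᵢyᵢ / (Σxᵢ² + σ²/τ²).
Σxᵢyᵢ = 3·4 + 4·7 + 1·3 + 6·7 = 85; Σxᵢ² = 62; σ²/τ² = 4.
β̂_MAP = 85 / (62 + 4) = 85/66 ≈ 1.288.

β̂_MAP = 1.288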